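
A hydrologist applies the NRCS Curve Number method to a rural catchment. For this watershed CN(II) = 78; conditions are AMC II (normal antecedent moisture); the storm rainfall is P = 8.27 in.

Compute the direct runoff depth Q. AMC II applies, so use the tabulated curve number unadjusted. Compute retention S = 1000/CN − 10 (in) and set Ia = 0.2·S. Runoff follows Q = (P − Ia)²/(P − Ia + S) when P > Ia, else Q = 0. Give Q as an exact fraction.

Q = 903182809/160106700 in ≈ 5.641 in

Average conditions: CN = 78 (no AMC adjustment).
S = 1000/78 − 10 = 110/39 in ≈ 2.821 in
Ia = 0.2·(110/39) = 22/39 in ≈ 0.564 in
Since P=8.270 > Ia=0.564: effective rainfall P−Ia = 30053/3900 in
Runoff Q = (P−Ia)²/(P−Ia+S) = (7.706)²/(7.706+2.821) = 903182809/160106700 ≈ 5.641 in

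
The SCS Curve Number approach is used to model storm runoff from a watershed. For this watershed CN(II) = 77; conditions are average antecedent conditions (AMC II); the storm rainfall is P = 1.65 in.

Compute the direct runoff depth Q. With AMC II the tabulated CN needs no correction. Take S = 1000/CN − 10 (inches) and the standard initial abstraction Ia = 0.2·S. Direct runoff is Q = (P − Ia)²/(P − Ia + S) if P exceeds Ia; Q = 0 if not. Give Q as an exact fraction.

Q = 2627641/9580340 in ≈ 0.274 in

CN(II) = 77; AMC II needs no correction.
Max retention: S = 1000/77 − 10 = 230/77 in (≈ 2.987 in)
Ia = 0.2S: 0.2·2.987 = 0.597 in (exactly 46/77)
P − Ia = 1.650 − 0.597 = 1621/1540 ≈ 1.053 in (> 0, runoff occurs)
Runoff Q = (P−Ia)²/(P−Ia+S) = (1.053)²/(1.053+2.987) = 2627641/9580340 ≈ 0.274 in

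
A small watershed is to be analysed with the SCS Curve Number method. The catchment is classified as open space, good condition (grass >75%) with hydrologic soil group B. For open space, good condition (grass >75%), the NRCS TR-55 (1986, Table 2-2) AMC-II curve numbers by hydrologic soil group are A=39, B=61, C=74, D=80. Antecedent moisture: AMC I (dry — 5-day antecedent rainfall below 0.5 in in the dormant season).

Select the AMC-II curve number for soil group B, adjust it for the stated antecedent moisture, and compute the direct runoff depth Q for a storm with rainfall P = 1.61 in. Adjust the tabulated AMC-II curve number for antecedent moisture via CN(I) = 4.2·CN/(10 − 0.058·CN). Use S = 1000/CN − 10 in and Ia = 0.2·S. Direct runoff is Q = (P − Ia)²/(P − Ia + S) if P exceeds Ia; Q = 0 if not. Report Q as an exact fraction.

Q = 0 in ≈ 0.000 in

NRCS table: open space, good condition (grass >75%), soil group B → CN(II) = 61
Adjust CN=61 to AMC I: 4.2·61/(10 − 0.058·61) → (1281/5) ÷ (3231/500) = 42700/1077 ≈ 39.647
Max retention: S = 1000/(42700/1077) − 10 = 6500/427 in (≈ 15.222 in)
Ia = 0.2S: 0.2·15.222 = 3.044 in (exactly 1300/427)
P = 1.610 ≤ Ia = 3.044 in: entire storm abstracted, Q = 0.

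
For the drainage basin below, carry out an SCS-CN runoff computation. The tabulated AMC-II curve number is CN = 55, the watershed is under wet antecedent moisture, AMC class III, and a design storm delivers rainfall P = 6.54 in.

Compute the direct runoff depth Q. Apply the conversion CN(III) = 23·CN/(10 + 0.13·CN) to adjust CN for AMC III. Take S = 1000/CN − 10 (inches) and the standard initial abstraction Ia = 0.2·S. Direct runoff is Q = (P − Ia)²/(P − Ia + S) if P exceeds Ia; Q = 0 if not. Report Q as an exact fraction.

CN(III) from CN(II)=55: (23·55)/(10 + 0.13·55) = 25300/343 ≈ 73.761
S = 1000/(25300/343) − 10 = 900/253 in ≈ 3.557 in
Initial abstraction Ia = S/5 = (900/253)/5 = 180/253 ≈ 0.711 in
Excess rainfall: 6.540 − 0.711 = 5.829 in; P > Ia so Q > 0
Q = (73731/12650)²/((73731/12650) + 900/253) = (5436260361/160022500)/(118731/12650) = 1812086787/500649050 in ≈ 3.619 in

Q = 1812086787/500649050 in ≈ 3.619 in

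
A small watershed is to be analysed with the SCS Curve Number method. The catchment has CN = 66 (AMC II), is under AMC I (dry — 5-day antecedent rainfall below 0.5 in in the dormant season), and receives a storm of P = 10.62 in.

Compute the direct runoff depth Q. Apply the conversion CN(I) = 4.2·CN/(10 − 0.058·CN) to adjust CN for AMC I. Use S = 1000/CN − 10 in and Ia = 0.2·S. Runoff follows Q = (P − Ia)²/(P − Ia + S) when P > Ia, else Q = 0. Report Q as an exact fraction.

Q = 80079378289/24531610950 in ≈ 3.264 in

CN(I) from CN(II)=66: (4.2·66)/(10 − 0.058·66) = 69300/1543 ≈ 44.913
S = 1000/(69300/1543) − 10 = 8500/693 in ≈ 12.266 in
Ia = 0.2S: 0.2·12.266 = 2.453 in (exactly 1700/693)
Since P=10.620 > Ia=2.453: effective rainfall P−Ia = 282983/34650 in
Q: (282983/34650)² ÷ (707983/34650) = 80079378289/24531610950 in (≈ 3.264 in)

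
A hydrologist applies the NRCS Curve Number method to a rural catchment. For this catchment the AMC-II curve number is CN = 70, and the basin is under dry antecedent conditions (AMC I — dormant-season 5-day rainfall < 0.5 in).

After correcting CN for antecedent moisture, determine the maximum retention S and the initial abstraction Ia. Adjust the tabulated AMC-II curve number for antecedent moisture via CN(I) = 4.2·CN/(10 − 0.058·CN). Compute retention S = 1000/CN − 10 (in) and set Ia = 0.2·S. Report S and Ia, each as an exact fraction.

Adjust CN=70 to AMC I: 4.2·70/(10 − 0.058·70) → 294 ÷ (297/50) = 4900/99 ≈ 49.495
Retention S: 1000/CN − 10 with CN=49.495 → S = 500/49 ≈ 10.204 in
Initial abstraction Ia = S/5 = (500/49)/5 = 100/49 ≈ 2.041 in

S = 500/49 in ≈ 10.204 in; Ia = 100/49 in ≈ 2.041 in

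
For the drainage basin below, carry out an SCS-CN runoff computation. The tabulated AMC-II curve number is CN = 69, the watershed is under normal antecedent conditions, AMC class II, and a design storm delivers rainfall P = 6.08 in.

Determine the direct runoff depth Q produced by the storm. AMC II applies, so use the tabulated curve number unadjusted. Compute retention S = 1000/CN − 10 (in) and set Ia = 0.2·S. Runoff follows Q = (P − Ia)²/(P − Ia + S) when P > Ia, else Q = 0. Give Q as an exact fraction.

Q = 19971961/7196700 in ≈ 2.775 in

CN(II) = 69; AMC II needs no correction.
Max retention: S = 1000/69 − 10 = 310/69 in (≈ 4.493 in)
Initial abstraction Ia = S/5 = (310/69)/5 = 62/69 ≈ 0.899 in
Excess rainfall: 6.080 − 0.899 = 5.181 in; P > Ia so Q > 0
Runoff Q = (P−Ia)²/(P−Ia+S) = (5.181)²/(5.181+4.493) = 19971961/7196700 ≈ 2.775 in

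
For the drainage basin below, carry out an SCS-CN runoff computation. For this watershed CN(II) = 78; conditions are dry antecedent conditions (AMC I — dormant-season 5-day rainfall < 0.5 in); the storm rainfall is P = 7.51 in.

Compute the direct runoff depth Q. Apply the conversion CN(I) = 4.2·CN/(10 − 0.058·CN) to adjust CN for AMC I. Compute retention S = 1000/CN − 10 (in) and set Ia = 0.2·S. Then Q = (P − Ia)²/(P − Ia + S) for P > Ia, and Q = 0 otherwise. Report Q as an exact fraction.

Q = 255094694761/86410151100 in ≈ 2.952 in

CN(I) from CN(II)=78: (4.2·78)/(10 − 0.058·78) = 81900/1369 ≈ 59.825
Retention S: 1000/CN − 10 with CN=59.825 → S = 5500/819 ≈ 6.716 in
Ia = 0.2·(5500/819) = 1100/819 in ≈ 1.343 in
Since P=7.510 > Ia=1.343: effective rainfall P−Ia = 505069/81900 in
Runoff Q = (P−Ia)²/(P−Ia+S) = (6.167)²/(6.167+6.716) = 255094694761/86410151100 ≈ 2.952 in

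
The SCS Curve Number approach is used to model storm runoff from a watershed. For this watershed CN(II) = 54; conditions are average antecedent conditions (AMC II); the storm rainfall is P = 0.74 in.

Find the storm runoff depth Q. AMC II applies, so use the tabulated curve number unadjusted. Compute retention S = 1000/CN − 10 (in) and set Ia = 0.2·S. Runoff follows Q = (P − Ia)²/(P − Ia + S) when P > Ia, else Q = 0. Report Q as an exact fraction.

AMC II — tabulated CN = 54 applies directly.
S = 1000/54 − 10 = 230/27 in ≈ 8.519 in
Ia = 0.2S: 0.2·8.519 = 1.704 in (exactly 46/27)
P = 0.740 ≤ Ia = 1.704 in: entire storm abstracted, Q = 0.

Q = 0 in ≈ 0.000 in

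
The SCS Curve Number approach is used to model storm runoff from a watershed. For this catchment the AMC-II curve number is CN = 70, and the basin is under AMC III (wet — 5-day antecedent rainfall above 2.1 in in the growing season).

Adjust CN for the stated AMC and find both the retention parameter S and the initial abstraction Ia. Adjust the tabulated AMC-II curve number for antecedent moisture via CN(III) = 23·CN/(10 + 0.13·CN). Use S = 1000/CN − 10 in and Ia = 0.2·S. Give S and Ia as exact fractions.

S = 300/161 in ≈ 1.863 in; Ia = 60/161 in ≈ 0.373 in

Adjust CN=70 to AMC III: 23·70/(10 + 0.13·70) → 1610 ÷ (191/10) = 16100/191 ≈ 84.293
S = 1000/(16100/191) − 10 = 300/161 in ≈ 1.863 in
Initial abstraction Ia = S/5 = (300/161)/5 = 60/161 ≈ 0.373 in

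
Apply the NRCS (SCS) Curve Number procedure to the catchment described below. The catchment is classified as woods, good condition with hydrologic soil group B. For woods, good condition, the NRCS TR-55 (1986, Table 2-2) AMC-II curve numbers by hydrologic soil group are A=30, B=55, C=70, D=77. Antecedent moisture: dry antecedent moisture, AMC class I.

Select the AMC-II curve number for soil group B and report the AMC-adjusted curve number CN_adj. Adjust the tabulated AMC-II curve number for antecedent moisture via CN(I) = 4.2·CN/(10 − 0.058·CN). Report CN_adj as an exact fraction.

CN_adj = 7700/227 ≈ 33.921

NRCS table: woods, good condition, soil group B → CN(II) = 55
Adjust CN=55 to AMC I: 4.2·55/(10 − 0.058·55) → 231 ÷ (681/100) = 7700/227 ≈ 33.921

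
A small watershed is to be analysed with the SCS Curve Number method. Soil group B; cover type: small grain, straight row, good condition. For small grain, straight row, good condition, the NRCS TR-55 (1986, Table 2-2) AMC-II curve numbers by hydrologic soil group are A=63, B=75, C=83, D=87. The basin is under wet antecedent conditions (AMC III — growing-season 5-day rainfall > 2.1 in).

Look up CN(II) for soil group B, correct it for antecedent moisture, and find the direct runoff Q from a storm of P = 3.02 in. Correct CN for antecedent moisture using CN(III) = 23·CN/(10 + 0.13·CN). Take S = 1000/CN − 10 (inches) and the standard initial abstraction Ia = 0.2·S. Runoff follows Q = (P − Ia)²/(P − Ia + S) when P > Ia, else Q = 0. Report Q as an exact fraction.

Q = 88717561/49745550 in ≈ 1.783 in

NRCS table: small grain, straight row, good condition, soil group B → CN(II) = 75
CN(III) from CN(II)=75: (23·75)/(10 + 0.13·75) = 6900/79 ≈ 87.342
S = 1000/(6900/79) − 10 = 100/69 in ≈ 1.449 in
Ia = 0.2·(100/69) = 20/69 in ≈ 0.290 in
P − Ia = 3.020 − 0.290 = 9419/3450 ≈ 2.730 in (> 0, runoff occurs)
Q: (9419/3450)² ÷ (14419/3450) = 88717561/49745550 in (≈ 1.783 in)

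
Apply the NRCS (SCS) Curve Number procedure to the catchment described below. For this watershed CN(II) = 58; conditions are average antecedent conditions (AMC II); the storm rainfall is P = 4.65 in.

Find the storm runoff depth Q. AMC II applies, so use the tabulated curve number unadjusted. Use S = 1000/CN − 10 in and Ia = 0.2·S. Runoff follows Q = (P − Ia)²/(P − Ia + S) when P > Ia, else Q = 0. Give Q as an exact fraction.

Average conditions: CN = 58 (no AMC adjustment).
Max retention: S = 1000/58 − 10 = 210/29 in (≈ 7.241 in)
Ia = 0.2S: 0.2·7.241 = 1.448 in (exactly 42/29)
Excess rainfall: 4.650 − 1.448 = 3.202 in; P > Ia so Q > 0
Runoff Q = (P−Ia)²/(P−Ia+S) = (3.202)²/(3.202+7.241) = 383161/390340 ≈ 0.982 in

Q = 383161/390340 in ≈ 0.982 in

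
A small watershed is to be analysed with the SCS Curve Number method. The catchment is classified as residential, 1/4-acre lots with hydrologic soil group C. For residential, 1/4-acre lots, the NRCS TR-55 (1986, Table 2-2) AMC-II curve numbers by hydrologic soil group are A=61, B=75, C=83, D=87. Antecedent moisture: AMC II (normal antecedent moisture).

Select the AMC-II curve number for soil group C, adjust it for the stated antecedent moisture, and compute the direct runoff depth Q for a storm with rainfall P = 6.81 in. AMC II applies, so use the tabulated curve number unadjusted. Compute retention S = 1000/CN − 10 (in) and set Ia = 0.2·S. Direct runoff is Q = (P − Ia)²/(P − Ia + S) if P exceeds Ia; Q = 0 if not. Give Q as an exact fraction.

Q = 2822053129/582020900 in ≈ 4.849 in

NRCS table: residential, 1/4-acre lots, soil group C → CN(II) = 83
Average conditions: CN = 83 (no AMC adjustment).
S = 1000/83 − 10 = 170/83 in ≈ 2.048 in
Ia = 0.2S: 0.2·2.048 = 0.410 in (exactly 34/83)
Excess rainfall: 6.810 − 0.410 = 6.400 in; P > Ia so Q > 0
Q: (53123/8300)² ÷ (70123/8300) = 2822053129/582020900 in (≈ 4.849 in)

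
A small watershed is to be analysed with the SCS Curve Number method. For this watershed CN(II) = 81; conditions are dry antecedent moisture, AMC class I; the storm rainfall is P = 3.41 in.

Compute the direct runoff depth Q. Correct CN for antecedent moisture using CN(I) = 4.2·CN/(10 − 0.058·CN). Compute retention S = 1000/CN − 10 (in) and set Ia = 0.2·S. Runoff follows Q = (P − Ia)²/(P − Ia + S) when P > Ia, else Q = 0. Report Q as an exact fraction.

CN(I) from CN(II)=81: (4.2·81)/(10 − 0.058·81) = 170100/2651 ≈ 64.164
S = 1000/(170100/2651) − 10 = 9500/1701 in ≈ 5.585 in
Ia = 0.2S: 0.2·5.585 = 1.117 in (exactly 1900/1701)
Excess rainfall: 3.410 − 1.117 = 2.293 in; P > Ia so Q > 0
Runoff Q = (P−Ia)²/(P−Ia+S) = (2.293)²/(2.293+5.585) = 152131981681/227940974100 ≈ 0.667 in

Q = 152131981681/227940974100 in ≈ 0.667 in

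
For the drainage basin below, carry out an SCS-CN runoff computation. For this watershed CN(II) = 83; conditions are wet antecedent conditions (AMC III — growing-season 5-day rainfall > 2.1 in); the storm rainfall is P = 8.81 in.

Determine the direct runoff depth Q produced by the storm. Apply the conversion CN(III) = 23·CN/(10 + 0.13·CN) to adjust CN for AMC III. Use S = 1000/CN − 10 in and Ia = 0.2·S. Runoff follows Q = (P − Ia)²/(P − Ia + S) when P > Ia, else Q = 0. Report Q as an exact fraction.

CN(III) from CN(II)=83: (23·83)/(10 + 0.13·83) = 190900/2079 ≈ 91.823
S = 1000/(190900/2079) − 10 = 1700/1909 in ≈ 0.891 in
Ia = 0.2·(1700/1909) = 340/1909 in ≈ 0.178 in
Excess rainfall: 8.810 − 0.178 = 8.632 in; P > Ia so Q > 0
Q: (1647829/190900)² ÷ (1817829/190900) = 2715340413241/347023556100 in (≈ 7.825 in)

Q = 2715340413241/347023556100 in ≈ 7.825 in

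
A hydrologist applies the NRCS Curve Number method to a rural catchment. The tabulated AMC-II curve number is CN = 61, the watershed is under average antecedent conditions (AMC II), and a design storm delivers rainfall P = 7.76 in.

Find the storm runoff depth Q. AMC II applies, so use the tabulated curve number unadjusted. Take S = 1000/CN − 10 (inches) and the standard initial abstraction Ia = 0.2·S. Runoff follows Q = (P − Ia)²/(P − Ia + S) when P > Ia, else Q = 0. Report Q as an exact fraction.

Q = 48846728/14970925 in ≈ 3.263 in

AMC II — tabulated CN = 61 applies directly.
S = 1000/61 − 10 = 390/61 in ≈ 6.393 in
Initial abstraction Ia = S/5 = (390/61)/5 = 78/61 ≈ 1.279 in
P − Ia = 7.760 − 1.279 = 9884/1525 ≈ 6.481 in (> 0, runoff occurs)
Q = (9884/1525)²/((9884/1525) + 390/61) = (97693456/2325625)/(19634/1525) = 48846728/14970925 in ≈ 3.263 in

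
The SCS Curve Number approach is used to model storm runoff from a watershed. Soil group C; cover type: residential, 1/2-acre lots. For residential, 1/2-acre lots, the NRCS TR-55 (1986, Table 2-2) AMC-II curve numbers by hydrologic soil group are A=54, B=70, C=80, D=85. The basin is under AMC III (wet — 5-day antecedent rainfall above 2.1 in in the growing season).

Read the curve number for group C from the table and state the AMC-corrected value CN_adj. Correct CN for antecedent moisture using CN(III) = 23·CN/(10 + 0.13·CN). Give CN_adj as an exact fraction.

NRCS table: residential, 1/2-acre lots, soil group C → CN(II) = 80
Wet (AMC III): CN(III) = 23·80/(10 + 0.13·80) = 1840/(102/5) = 4600/51 ≈ 90.196

CN_adj = 4600/51 ≈ 90.196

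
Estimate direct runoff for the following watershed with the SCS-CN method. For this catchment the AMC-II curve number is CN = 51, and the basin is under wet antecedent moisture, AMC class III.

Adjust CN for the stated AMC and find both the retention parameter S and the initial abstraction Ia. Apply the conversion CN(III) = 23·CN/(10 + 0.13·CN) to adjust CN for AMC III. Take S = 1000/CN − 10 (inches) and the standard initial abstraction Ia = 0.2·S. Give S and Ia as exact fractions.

Adjust CN=51 to AMC III: 23·51/(10 + 0.13·51) → 1173 ÷ (1663/100) = 117300/1663 ≈ 70.535
Max retention: S = 1000/(117300/1663) − 10 = 4900/1173 in (≈ 4.177 in)
Ia = 0.2·(4900/1173) = 980/1173 in ≈ 0.835 in

S = 4900/1173 in ≈ 4.177 in; Ia = 980/1173 in ≈ 0.835 in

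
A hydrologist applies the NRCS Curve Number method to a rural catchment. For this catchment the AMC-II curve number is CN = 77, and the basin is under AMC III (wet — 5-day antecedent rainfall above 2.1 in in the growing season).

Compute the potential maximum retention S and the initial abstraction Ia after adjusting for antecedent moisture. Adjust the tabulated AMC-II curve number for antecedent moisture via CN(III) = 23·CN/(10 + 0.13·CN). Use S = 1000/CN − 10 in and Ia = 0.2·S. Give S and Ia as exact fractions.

Wet (AMC III): CN(III) = 23·77/(10 + 0.13·77) = 1771/(2001/100) = 7700/87 ≈ 88.506
Max retention: S = 1000/(7700/87) − 10 = 100/77 in (≈ 1.299 in)
Initial abstraction Ia = S/5 = (100/77)/5 = 20/77 ≈ 0.260 in

S = 100/77 in ≈ 1.299 in; Ia = 20/77 in ≈ 0.260 in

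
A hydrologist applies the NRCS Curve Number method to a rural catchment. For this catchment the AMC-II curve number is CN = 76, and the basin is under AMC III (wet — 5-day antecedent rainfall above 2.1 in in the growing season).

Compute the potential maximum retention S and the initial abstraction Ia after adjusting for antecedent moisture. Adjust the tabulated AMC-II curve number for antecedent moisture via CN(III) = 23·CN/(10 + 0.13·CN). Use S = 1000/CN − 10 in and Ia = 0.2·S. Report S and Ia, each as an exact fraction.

Adjust CN=76 to AMC III: 23·76/(10 + 0.13·76) → 1748 ÷ (497/25) = 43700/497 ≈ 87.928
Max retention: S = 1000/(43700/497) − 10 = 600/437 in (≈ 1.373 in)
Ia = 0.2·(600/437) = 120/437 in ≈ 0.275 in

S = 600/437 in ≈ 1.373 in; Ia = 120/437 in ≈ 0.275 in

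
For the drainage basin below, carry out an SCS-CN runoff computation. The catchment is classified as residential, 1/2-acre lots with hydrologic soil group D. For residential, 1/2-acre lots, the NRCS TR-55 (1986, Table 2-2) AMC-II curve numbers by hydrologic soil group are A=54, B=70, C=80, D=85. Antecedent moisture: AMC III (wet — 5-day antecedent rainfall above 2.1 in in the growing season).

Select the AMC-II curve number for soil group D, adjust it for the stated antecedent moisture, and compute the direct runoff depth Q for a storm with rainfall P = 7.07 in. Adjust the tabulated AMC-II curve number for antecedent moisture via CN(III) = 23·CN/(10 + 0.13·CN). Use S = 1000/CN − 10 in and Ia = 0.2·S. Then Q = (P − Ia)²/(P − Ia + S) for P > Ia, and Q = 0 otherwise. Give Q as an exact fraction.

Q = 73136170969/11747086700 in ≈ 6.226 in

NRCS table: residential, 1/2-acre lots, soil group D → CN(II) = 85
Wet (AMC III): CN(III) = 23·85/(10 + 0.13·85) = 1955/(421/20) = 39100/421 ≈ 92.874
Max retention: S = 1000/(39100/421) − 10 = 300/391 in (≈ 0.767 in)
Ia = 0.2S: 0.2·0.767 = 0.153 in (exactly 60/391)
Excess rainfall: 7.070 − 0.153 = 6.917 in; P > Ia so Q > 0
Q: (270437/39100)² ÷ (300437/39100) = 73136170969/11747086700 in (≈ 6.226 in)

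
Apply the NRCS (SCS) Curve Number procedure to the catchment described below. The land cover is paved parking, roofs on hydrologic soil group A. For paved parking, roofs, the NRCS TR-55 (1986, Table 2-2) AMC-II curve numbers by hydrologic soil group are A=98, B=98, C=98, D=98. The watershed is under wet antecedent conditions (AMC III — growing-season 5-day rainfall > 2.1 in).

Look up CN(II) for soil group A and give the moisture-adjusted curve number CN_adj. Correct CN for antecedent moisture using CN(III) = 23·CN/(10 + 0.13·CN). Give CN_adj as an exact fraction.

CN_adj = 112700/1137 ≈ 99.120

NRCS table: paved parking, roofs, soil group A → CN(II) = 98
CN(III) from CN(II)=98: (23·98)/(10 + 0.13·98) = 112700/1137 ≈ 99.120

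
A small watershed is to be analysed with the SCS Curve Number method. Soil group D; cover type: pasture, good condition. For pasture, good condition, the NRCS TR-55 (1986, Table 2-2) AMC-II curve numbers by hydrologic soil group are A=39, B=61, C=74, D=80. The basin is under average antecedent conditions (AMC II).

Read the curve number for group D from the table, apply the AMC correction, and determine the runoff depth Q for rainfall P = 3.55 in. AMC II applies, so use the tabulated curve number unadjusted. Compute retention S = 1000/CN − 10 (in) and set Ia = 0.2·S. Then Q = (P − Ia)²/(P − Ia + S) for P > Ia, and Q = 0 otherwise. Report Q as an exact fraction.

NRCS table: pasture, good condition, soil group D → CN(II) = 80
CN(II) = 80; AMC II needs no correction.
Retention S: 1000/CN − 10 with CN=80.000 → S = 5/2 ≈ 2.500 in
Ia = 0.2·(5/2) = 1/2 in ≈ 0.500 in
Since P=3.550 > Ia=0.500: effective rainfall P−Ia = 61/20 in
Q: (61/20)² ÷ (111/20) = 3721/2220 in (≈ 1.676 in)

Q = 3721/2220 in ≈ 1.676 in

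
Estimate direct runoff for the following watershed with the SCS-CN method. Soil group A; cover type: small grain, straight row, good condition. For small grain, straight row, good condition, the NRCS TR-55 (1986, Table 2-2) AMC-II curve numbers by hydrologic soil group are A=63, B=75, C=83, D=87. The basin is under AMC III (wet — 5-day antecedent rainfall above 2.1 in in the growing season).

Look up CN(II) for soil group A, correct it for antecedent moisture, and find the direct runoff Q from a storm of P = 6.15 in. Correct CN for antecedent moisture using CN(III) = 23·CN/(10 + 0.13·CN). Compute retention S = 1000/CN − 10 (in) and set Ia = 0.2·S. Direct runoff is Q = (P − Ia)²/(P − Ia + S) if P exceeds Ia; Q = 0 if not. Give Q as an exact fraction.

NRCS table: small grain, straight row, good condition, soil group A → CN(II) = 63
Wet (AMC III): CN(III) = 23·63/(10 + 0.13·63) = 1449/(1819/100) = 144900/1819 ≈ 79.659
S = 1000/(144900/1819) − 10 = 3700/1449 in ≈ 2.553 in
Initial abstraction Ia = S/5 = (3700/1449)/5 = 740/1449 ≈ 0.511 in
Since P=6.150 > Ia=0.511: effective rainfall P−Ia = 163427/28980 in
Q: (163427/28980)² ÷ (237427/28980) = 26708384329/6880634460 in (≈ 3.882 in)

Q = 26708384329/6880634460 in ≈ 3.882 in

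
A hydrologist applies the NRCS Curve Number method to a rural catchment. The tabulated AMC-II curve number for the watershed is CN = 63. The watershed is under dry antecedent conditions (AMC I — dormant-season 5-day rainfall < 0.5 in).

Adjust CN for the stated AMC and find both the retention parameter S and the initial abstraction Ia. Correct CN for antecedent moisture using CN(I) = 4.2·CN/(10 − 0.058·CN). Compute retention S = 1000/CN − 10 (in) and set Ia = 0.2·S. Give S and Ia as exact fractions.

S = 18500/1323 in ≈ 13.983 in; Ia = 3700/1323 in ≈ 2.797 in

Adjust CN=63 to AMC I: 4.2·63/(10 − 0.058·63) → (1323/5) ÷ (3173/500) = 132300/3173 ≈ 41.696
Max retention: S = 1000/(132300/3173) − 10 = 18500/1323 in (≈ 13.983 in)
Ia = 0.2S: 0.2·13.983 = 2.797 in (exactly 3700/1323)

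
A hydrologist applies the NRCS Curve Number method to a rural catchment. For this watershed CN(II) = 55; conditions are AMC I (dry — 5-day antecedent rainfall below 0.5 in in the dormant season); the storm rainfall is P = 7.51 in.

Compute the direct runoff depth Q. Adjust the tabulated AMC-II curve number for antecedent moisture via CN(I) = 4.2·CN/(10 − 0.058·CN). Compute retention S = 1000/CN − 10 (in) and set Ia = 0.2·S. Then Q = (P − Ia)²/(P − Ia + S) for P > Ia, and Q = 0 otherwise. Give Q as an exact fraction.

Dry (AMC I): CN(I) = 4.2·55/(10 − 0.058·55) = 231/(681/100) = 7700/227 ≈ 33.921
S = 1000/(7700/227) − 10 = 1500/77 in ≈ 19.481 in
Ia = 0.2S: 0.2·19.481 = 3.896 in (exactly 300/77)
Excess rainfall: 7.510 − 3.896 = 3.614 in; P > Ia so Q > 0
Q = (27827/7700)²/((27827/7700) + 1500/77) = (774341929/59290000)/(177827/7700) = 774341929/1369267900 in ≈ 0.566 in

Q = 774341929/1369267900 in ≈ 0.566 in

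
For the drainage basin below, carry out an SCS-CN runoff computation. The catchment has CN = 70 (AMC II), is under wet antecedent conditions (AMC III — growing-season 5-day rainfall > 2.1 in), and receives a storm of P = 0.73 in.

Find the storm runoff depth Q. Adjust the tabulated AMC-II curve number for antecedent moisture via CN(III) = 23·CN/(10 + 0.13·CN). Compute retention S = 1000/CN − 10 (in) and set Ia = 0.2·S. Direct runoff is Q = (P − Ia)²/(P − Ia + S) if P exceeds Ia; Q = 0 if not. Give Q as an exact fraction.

Q = 33097009/575623300 in ≈ 0.057 in

Adjust CN=70 to AMC III: 23·70/(10 + 0.13·70) → 1610 ÷ (191/10) = 16100/191 ≈ 84.293
Max retention: S = 1000/(16100/191) − 10 = 300/161 in (≈ 1.863 in)
Ia = 0.2·(300/161) = 60/161 in ≈ 0.373 in
Since P=0.730 > Ia=0.373: effective rainfall P−Ia = 5753/16100 in
Q: (5753/16100)² ÷ (35753/16100) = 33097009/575623300 in (≈ 0.057 in)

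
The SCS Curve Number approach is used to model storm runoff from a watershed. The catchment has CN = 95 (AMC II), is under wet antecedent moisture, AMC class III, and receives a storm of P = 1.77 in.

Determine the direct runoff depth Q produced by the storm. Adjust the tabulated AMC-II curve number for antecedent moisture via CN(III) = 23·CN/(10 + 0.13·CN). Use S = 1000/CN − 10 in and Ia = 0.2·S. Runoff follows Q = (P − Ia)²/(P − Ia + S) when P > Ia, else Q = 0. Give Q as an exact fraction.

Q = 5677471801/3729751300 in ≈ 1.522 in

Adjust CN=95 to AMC III: 23·95/(10 + 0.13·95) → 2185 ÷ (447/20) = 43700/447 ≈ 97.763
Retention S: 1000/CN − 10 with CN=97.763 → S = 100/437 ≈ 0.229 in
Ia = 0.2·(100/437) = 20/437 in ≈ 0.046 in
Since P=1.770 > Ia=0.046: effective rainfall P−Ia = 75349/43700 in
Q: (75349/43700)² ÷ (85349/43700) = 5677471801/3729751300 in (≈ 1.522 in)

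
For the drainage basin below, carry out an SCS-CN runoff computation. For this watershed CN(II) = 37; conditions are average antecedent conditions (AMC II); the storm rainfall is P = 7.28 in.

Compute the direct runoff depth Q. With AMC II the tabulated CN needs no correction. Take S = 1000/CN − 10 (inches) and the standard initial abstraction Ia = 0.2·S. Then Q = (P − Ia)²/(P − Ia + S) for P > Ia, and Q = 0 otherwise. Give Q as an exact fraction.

AMC II — tabulated CN = 37 applies directly.
Retention S: 1000/CN − 10 with CN=37.000 → S = 630/37 ≈ 17.027 in
Initial abstraction Ia = S/5 = (630/37)/5 = 126/37 ≈ 3.405 in
Excess rainfall: 7.280 − 3.405 = 3.875 in; P > Ia so Q > 0
Runoff Q = (P−Ia)²/(P−Ia+S) = (3.875)²/(3.875+17.027) = 917504/1277425 ≈ 0.718 in

Q = 917504/1277425 in ≈ 0.718 in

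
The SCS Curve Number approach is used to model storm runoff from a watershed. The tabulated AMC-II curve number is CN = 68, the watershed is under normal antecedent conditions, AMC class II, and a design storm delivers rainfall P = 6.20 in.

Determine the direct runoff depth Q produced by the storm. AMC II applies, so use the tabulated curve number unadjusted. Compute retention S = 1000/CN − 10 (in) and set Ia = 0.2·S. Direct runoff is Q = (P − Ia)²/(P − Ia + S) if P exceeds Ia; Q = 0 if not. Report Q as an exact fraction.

CN(II) = 68; AMC II needs no correction.
S = 1000/68 − 10 = 80/17 in ≈ 4.706 in
Initial abstraction Ia = S/5 = (80/17)/5 = 16/17 ≈ 0.941 in
Excess rainfall: 6.200 − 0.941 = 5.259 in; P > Ia so Q > 0
Q: (447/85)² ÷ (847/85) = 199809/71995 in (≈ 2.775 in)

Q = 199809/71995 in ≈ 2.775 in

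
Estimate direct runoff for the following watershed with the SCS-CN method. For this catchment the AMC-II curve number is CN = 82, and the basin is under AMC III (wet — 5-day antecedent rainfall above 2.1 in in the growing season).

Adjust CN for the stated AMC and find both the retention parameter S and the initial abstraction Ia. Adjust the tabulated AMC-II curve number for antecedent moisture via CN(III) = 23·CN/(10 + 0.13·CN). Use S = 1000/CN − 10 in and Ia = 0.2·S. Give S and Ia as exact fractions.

S = 900/943 in ≈ 0.954 in; Ia = 180/943 in ≈ 0.191 in

Adjust CN=82 to AMC III: 23·82/(10 + 0.13·82) → 1886 ÷ (1033/50) = 94300/1033 ≈ 91.288
S = 1000/(94300/1033) − 10 = 900/943 in ≈ 0.954 in
Ia = 0.2S: 0.2·0.954 = 0.191 in (exactly 180/943)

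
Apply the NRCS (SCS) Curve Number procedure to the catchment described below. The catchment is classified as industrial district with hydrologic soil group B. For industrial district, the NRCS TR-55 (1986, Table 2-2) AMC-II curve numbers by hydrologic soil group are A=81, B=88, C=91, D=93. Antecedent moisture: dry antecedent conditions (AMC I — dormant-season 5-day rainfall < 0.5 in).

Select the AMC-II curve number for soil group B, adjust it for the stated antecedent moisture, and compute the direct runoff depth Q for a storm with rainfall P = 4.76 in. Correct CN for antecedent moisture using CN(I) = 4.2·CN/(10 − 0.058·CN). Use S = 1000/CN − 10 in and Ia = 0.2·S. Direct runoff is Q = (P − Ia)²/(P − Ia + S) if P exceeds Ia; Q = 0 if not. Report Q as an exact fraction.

Q = 62615569/27263775 in ≈ 2.297 in

NRCS table: industrial district, soil group B → CN(II) = 88
CN(I) from CN(II)=88: (4.2·88)/(10 − 0.058·88) = 3850/51 ≈ 75.490
S = 1000/(3850/51) − 10 = 250/77 in ≈ 3.247 in
Ia = 0.2S: 0.2·3.247 = 0.649 in (exactly 50/77)
Excess rainfall: 4.760 − 0.649 = 4.111 in; P > Ia so Q > 0
Runoff Q = (P−Ia)²/(P−Ia+S) = (4.111)²/(4.111+3.247) = 62615569/27263775 ≈ 2.297 in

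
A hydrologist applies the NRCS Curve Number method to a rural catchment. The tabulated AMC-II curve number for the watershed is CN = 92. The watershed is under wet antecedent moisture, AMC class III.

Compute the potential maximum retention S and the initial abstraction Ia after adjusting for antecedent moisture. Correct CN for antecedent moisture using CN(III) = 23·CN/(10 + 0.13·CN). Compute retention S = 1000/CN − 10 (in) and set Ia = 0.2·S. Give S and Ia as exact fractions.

CN(III) from CN(II)=92: (23·92)/(10 + 0.13·92) = 52900/549 ≈ 96.357
S = 1000/(52900/549) − 10 = 200/529 in ≈ 0.378 in
Ia = 0.2·(200/529) = 40/529 in ≈ 0.076 in

S = 200/529 in ≈ 0.378 in; Ia = 40/529 in ≈ 0.076 in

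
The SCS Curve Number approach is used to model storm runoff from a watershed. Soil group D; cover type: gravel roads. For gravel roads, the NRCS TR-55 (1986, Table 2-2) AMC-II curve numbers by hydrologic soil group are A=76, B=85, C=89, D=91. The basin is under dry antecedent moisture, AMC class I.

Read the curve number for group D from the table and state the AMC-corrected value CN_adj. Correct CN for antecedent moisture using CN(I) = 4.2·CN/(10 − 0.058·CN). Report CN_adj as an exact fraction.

CN_adj = 63700/787 ≈ 80.940

NRCS table: gravel roads, soil group D → CN(II) = 91
Adjust CN=91 to AMC I: 4.2·91/(10 − 0.058·91) → (1911/5) ÷ (2361/500) = 63700/787 ≈ 80.940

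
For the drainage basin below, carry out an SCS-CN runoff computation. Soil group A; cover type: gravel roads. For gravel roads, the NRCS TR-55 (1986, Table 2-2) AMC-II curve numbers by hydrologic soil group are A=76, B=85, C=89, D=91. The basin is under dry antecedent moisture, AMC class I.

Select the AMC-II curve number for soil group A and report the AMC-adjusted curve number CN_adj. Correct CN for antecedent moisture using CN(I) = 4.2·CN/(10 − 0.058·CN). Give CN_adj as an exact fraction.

NRCS table: gravel roads, soil group A → CN(II) = 76
CN(I) from CN(II)=76: (4.2·76)/(10 − 0.058·76) = 13300/233 ≈ 57.082

CN_adj = 13300/233 ≈ 57.082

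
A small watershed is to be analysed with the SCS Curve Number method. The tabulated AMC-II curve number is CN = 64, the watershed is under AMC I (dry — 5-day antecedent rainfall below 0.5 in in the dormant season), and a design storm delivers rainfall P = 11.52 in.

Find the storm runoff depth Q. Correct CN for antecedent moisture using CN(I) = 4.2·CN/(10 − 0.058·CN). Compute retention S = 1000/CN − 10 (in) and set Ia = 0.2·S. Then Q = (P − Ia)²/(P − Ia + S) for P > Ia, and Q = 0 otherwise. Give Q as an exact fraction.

Dry (AMC I): CN(I) = 4.2·64/(10 − 0.058·64) = (1344/5)/(786/125) = 5600/131 ≈ 42.748
S = 1000/(5600/131) − 10 = 375/28 in ≈ 13.393 in
Initial abstraction Ia = S/5 = (375/28)/5 = 75/28 ≈ 2.679 in
P − Ia = 11.520 − 2.679 = 6189/700 ≈ 8.841 in (> 0, runoff occurs)
Q: (6189/700)² ÷ (3891/175) = 12767907/3631600 in (≈ 3.516 in)

Q = 12767907/3631600 in ≈ 3.516 in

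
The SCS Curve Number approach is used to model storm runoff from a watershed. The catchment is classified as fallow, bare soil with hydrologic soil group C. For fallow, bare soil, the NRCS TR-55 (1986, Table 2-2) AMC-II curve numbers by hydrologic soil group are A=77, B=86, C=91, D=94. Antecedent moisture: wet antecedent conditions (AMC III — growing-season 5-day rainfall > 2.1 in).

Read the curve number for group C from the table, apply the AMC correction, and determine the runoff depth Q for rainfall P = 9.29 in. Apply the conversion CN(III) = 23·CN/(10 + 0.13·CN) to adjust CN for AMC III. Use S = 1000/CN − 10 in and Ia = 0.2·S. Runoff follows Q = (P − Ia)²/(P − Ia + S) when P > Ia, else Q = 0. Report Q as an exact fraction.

Q = 3711005401609/422031892100 in ≈ 8.793 in

NRCS table: fallow, bare soil, soil group C → CN(II) = 91
Wet (AMC III): CN(III) = 23·91/(10 + 0.13·91) = 2093/(2183/100) = 209300/2183 ≈ 95.877
S = 1000/(209300/2183) − 10 = 900/2093 in ≈ 0.430 in
Ia = 0.2·(900/2093) = 180/2093 in ≈ 0.086 in
Since P=9.290 > Ia=0.086: effective rainfall P−Ia = 1926397/209300 in
Q = (1926397/209300)²/((1926397/209300) + 900/2093) = (3711005401609/43806490000)/(2016397/209300) = 3711005401609/422031892100 in ≈ 8.793 in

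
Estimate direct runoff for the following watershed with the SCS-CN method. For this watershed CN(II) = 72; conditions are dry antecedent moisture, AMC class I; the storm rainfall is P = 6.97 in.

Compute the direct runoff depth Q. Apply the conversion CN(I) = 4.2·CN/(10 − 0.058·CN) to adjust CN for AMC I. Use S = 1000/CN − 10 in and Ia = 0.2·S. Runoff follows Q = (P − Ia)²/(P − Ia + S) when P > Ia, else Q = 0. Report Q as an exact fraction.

CN(I) from CN(II)=72: (4.2·72)/(10 − 0.058·72) = 675/13 ≈ 51.923
Retention S: 1000/CN − 10 with CN=51.923 → S = 250/27 ≈ 9.259 in
Initial abstraction Ia = S/5 = (250/27)/5 = 50/27 ≈ 1.852 in
P − Ia = 6.970 − 1.852 = 13819/2700 ≈ 5.118 in (> 0, runoff occurs)
Q: (13819/2700)² ÷ (38819/2700) = 190964761/104811300 in (≈ 1.822 in)

Q = 190964761/104811300 in ≈ 1.822 in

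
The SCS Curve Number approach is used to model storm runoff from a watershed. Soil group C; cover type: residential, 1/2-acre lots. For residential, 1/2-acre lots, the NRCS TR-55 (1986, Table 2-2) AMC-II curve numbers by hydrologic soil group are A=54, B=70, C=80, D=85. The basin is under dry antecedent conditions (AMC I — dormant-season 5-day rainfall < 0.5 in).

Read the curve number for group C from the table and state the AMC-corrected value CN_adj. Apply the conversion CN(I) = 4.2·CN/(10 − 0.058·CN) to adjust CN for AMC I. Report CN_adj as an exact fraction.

NRCS table: residential, 1/2-acre lots, soil group C → CN(II) = 80
Dry (AMC I): CN(I) = 4.2·80/(10 − 0.058·80) = 336/(134/25) = 4200/67 ≈ 62.687

CN_adj = 4200/67 ≈ 62.687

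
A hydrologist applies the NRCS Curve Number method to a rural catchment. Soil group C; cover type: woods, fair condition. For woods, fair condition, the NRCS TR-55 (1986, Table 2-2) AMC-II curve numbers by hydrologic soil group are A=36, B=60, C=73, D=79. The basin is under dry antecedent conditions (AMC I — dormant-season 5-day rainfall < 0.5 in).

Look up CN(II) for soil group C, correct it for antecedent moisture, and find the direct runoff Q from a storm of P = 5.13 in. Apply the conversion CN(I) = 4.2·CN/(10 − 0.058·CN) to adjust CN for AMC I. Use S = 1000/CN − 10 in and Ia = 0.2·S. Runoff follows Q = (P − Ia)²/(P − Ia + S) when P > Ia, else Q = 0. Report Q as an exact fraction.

NRCS table: woods, fair condition, soil group C → CN(II) = 73
Adjust CN=73 to AMC I: 4.2·73/(10 − 0.058·73) → (1533/5) ÷ (2883/500) = 51100/961 ≈ 53.174
Max retention: S = 1000/(51100/961) − 10 = 4500/511 in (≈ 8.806 in)
Ia = 0.2·(4500/511) = 900/511 in ≈ 1.761 in
Since P=5.130 > Ia=1.761: effective rainfall P−Ia = 172143/51100 in
Q: (172143/51100)² ÷ (622143/51100) = 3292579161/3532389700 in (≈ 0.932 in)

Q = 3292579161/3532389700 in ≈ 0.932 in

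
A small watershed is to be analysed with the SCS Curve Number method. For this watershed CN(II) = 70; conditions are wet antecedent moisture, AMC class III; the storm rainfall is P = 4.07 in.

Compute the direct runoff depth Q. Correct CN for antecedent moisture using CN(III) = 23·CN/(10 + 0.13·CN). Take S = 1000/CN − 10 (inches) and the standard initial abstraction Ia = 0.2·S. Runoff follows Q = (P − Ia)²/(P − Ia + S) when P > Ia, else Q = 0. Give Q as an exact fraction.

Q = 3543463729/1441384700 in ≈ 2.458 in

Adjust CN=70 to AMC III: 23·70/(10 + 0.13·70) → 1610 ÷ (191/10) = 16100/191 ≈ 84.293
Retention S: 1000/CN − 10 with CN=84.293 → S = 300/161 ≈ 1.863 in
Ia = 0.2S: 0.2·1.863 = 0.373 in (exactly 60/161)
Since P=4.070 > Ia=0.373: effective rainfall P−Ia = 59527/16100 in
Runoff Q = (P−Ia)²/(P−Ia+S) = (3.697)²/(3.697+1.863) = 3543463729/1441384700 ≈ 2.458 in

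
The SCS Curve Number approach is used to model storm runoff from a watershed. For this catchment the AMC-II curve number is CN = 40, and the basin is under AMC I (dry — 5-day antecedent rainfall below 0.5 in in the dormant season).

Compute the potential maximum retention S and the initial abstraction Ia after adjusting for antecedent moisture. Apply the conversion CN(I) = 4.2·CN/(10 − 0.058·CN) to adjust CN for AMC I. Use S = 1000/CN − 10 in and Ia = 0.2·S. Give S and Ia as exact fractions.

Dry (AMC I): CN(I) = 4.2·40/(10 − 0.058·40) = 168/(192/25) = 175/8 ≈ 21.875
Max retention: S = 1000/(175/8) − 10 = 250/7 in (≈ 35.714 in)
Initial abstraction Ia = S/5 = (250/7)/5 = 50/7 ≈ 7.143 in

S = 250/7 in ≈ 35.714 in; Ia = 50/7 in ≈ 7.143 in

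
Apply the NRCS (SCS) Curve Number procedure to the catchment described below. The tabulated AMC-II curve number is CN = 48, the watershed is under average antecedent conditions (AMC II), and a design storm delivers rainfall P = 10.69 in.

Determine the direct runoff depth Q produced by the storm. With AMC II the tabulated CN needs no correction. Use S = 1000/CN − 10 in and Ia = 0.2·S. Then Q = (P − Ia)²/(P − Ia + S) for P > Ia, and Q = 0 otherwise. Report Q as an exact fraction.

AMC II — tabulated CN = 48 applies directly.
Retention S: 1000/CN − 10 with CN=48.000 → S = 65/6 ≈ 10.833 in
Initial abstraction Ia = S/5 = (65/6)/5 = 13/6 ≈ 2.167 in
Since P=10.690 > Ia=2.167: effective rainfall P−Ia = 2557/300 in
Runoff Q = (P−Ia)²/(P−Ia+S) = (8.523)²/(8.523+10.833) = 6538249/1742100 ≈ 3.753 in

Q = 6538249/1742100 in ≈ 3.753 in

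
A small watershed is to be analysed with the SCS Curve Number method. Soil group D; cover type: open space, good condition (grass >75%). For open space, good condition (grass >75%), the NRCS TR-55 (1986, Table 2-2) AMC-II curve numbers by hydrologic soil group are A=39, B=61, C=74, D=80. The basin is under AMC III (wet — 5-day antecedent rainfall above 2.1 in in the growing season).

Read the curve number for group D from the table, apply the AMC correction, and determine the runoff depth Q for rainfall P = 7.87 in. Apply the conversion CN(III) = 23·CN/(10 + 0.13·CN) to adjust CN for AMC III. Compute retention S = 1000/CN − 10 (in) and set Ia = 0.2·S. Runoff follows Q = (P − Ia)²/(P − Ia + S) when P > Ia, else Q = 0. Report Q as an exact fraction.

Q = 309795201/46232300 in ≈ 6.701 in

NRCS table: open space, good condition (grass >75%), soil group D → CN(II) = 80
CN(III) from CN(II)=80: (23·80)/(10 + 0.13·80) = 4600/51 ≈ 90.196
Retention S: 1000/CN − 10 with CN=90.196 → S = 25/23 ≈ 1.087 in
Initial abstraction Ia = S/5 = (25/23)/5 = 5/23 ≈ 0.217 in
Since P=7.870 > Ia=0.217: effective rainfall P−Ia = 17601/2300 in
Q: (17601/2300)² ÷ (20101/2300) = 309795201/46232300 in (≈ 6.701 in)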